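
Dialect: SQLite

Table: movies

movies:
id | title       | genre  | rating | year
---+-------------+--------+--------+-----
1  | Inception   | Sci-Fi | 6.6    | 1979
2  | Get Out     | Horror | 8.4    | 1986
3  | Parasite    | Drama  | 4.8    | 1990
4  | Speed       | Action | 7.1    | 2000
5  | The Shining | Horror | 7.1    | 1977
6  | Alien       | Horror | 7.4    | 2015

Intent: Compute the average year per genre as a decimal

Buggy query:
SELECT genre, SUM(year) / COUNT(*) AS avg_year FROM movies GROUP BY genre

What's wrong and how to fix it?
Bug: Both operands are integers, so '/' performs integer division and truncates

Fix: Cast one side to REAL so the division keeps the fractional part

Corrected query:
SELECT genre, SUM(year) * 1.0 / COUNT(*) AS avg_year FROM movies GROUP BY genre

Result:
genre  | avg_year   
-------+------------
Action | 2000       
Drama  | 1990       
Horror | 1992.666667
Sci-Fi | 1979       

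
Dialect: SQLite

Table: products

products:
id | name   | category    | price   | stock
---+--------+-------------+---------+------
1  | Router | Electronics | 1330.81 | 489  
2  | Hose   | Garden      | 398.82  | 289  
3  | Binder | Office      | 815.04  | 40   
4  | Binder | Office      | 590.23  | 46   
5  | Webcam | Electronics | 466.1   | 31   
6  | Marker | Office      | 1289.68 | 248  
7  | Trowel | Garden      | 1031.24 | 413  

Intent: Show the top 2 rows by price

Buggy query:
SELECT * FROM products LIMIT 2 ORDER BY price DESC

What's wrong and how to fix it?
Bug: ORDER BY cannot follow LIMIT; LIMIT is the final clause

Fix: Swap the clauses: ORDER BY first, then LIMIT

Corrected query:
SELECT * FROM products ORDER BY price DESC LIMIT 2

Result:
id | name   | category    | price   | stock
---+--------+-------------+---------+------
1  | Router | Electronics | 1330.81 | 489  
6  | Marker | Office      | 1289.68 | 248  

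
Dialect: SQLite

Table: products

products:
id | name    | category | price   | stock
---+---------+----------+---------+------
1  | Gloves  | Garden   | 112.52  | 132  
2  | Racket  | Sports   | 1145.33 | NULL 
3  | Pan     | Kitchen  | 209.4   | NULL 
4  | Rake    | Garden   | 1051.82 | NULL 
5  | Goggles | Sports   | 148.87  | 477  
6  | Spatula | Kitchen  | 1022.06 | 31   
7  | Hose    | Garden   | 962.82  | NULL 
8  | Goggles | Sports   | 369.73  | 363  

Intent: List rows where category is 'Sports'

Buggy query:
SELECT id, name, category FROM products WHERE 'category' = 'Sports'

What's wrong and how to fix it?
Bug: Single quotes denote string literals in SQL; the column name is being compared as a constant string

Fix: Remove the quotes around the column name (or use double quotes for an identifier)

Corrected query:
SELECT id, name, category FROM products WHERE category = 'Sports'

Result:
id | name    | category
---+---------+---------
2  | Racket  | Sports  
5  | Goggles | Sports  
8  | Goggles | Sports  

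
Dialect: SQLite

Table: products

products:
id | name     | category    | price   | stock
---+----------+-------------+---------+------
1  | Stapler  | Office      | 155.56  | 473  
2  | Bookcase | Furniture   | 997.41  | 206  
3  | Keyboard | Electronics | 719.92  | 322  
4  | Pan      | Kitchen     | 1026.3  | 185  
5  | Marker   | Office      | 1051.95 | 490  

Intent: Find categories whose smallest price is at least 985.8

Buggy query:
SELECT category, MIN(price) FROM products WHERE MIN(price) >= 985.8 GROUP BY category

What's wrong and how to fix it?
Bug: Aggregates like MIN are computed per group after WHERE runs

Fix: Replace WHERE with HAVING after the GROUP BY

Corrected query:
SELECT category, MIN(price) FROM products GROUP BY category HAVING MIN(price) >= 985.8

Result:
category  | MIN(price)
----------+-----------
Furniture | 997.41    
Kitchen   | 1026.3    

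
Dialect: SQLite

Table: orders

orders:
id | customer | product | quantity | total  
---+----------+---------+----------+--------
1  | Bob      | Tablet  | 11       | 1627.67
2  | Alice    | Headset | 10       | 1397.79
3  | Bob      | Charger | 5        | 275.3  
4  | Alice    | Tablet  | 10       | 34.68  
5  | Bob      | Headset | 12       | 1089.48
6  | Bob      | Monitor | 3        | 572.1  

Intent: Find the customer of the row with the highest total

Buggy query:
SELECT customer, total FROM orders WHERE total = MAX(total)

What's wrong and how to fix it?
Bug: WHERE is evaluated per row; an aggregate over the whole table isn't defined there

Fix: Use a subquery: WHERE total = (SELECT MAX(total) FROM orders)

Corrected query:
SELECT customer, total FROM orders WHERE total = (SELECT MAX(total) FROM orders)

Result:
customer | total  
---------+--------
Bob      | 1627.67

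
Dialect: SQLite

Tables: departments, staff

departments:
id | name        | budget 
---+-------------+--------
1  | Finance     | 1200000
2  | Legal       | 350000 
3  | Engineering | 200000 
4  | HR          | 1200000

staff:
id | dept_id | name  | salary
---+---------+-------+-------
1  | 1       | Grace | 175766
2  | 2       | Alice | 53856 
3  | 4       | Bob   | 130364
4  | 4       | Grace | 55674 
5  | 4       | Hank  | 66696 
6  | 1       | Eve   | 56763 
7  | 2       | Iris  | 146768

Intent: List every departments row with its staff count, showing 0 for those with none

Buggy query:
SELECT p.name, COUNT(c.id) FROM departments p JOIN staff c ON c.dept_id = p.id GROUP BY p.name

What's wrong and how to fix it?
Bug: INNER JOIN drops departments rows that have no matching staff rows

Fix: Switch to LEFT JOIN to retain unmatched parent rows

Corrected query:
SELECT p.name, COUNT(c.id) FROM departments p LEFT JOIN staff c ON c.dept_id = p.id GROUP BY p.name

Result:
name        | COUNT(c.id)
------------+------------
Engineering | 0          
Finance     | 2          
HR          | 3          
Legal       | 2          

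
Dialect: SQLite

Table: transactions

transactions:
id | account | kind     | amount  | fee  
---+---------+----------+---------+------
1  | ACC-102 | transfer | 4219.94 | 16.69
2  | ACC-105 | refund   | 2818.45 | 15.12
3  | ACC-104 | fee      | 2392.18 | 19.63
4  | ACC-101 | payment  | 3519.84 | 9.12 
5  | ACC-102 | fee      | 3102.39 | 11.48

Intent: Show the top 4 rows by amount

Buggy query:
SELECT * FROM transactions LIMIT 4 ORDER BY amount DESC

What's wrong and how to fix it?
Bug: LIMIT must come after ORDER BY

Fix: Sort with ORDER BY, then apply LIMIT

Corrected query:
SELECT * FROM transactions ORDER BY amount DESC LIMIT 4

Result:
id | account | kind     | amount  | fee  
---+---------+----------+---------+------
1  | ACC-102 | transfer | 4219.94 | 16.69
4  | ACC-101 | payment  | 3519.84 | 9.12 
5  | ACC-102 | fee      | 3102.39 | 11.48
2  | ACC-105 | refund   | 2818.45 | 15.12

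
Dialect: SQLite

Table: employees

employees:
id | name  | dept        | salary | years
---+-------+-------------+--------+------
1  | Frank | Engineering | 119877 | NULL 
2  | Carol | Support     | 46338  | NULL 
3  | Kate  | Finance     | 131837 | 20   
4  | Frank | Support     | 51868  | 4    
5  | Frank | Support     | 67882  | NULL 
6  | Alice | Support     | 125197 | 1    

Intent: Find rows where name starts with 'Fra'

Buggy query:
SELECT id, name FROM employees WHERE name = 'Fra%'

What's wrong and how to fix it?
Bug: '=' compares the literal string including the % character; pattern matching needs LIKE

Fix: Use LIKE for wildcard pattern matching

Corrected query:
SELECT id, name FROM employees WHERE name LIKE 'Fra%'

Result:
id | name 
---+------
1  | Frank
4  | Frank
5  | Frank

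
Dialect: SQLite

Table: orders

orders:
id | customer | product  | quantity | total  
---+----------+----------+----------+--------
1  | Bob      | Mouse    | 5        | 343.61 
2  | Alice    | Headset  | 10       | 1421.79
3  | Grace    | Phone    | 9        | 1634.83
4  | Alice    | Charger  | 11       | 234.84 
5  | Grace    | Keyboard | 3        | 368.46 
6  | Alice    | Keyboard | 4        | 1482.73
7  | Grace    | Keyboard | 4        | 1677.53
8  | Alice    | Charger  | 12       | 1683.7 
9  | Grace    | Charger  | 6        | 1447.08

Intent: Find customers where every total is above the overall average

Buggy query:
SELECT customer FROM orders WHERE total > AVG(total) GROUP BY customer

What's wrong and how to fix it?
Bug: AVG() is an aggregate; it can't sit directly in WHERE

Fix: Use a subquery for AVG and a HAVING MIN(...) filter so the condition holds for every row in the group

Corrected query:
SELECT customer FROM orders GROUP BY customer HAVING MIN(total) > (SELECT AVG(total) FROM orders)

Result:
(no rows)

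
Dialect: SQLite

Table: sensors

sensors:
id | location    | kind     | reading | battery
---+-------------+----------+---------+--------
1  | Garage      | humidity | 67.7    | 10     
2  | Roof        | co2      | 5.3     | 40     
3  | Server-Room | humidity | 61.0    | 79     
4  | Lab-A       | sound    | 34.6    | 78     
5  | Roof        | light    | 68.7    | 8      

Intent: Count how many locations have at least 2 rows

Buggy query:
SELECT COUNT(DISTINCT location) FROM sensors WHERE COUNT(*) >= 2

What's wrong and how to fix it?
Bug: COUNT(*) cannot appear in WHERE; the per-group count doesn't exist yet

Fix: Use a subquery that GROUPs and filters with HAVING, then count its rows

Corrected query:
SELECT COUNT(*) FROM (SELECT location FROM sensors GROUP BY location HAVING COUNT(*) >= 2)

Result:
COUNT(*)
--------
1       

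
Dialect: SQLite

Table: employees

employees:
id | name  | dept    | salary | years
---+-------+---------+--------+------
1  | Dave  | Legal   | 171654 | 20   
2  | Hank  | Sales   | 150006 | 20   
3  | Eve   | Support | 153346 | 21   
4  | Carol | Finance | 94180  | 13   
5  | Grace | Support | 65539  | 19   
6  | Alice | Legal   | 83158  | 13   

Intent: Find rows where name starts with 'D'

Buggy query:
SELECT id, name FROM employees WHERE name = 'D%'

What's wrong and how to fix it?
Bug: Wildcards only work with LIKE; '=' treats '%' as a literal character

Fix: Replace '=' with LIKE so 'D%' is treated as a pattern

Corrected query:
SELECT id, name FROM employees WHERE name LIKE 'D%'

Result:
id | name
---+-----
1  | Dave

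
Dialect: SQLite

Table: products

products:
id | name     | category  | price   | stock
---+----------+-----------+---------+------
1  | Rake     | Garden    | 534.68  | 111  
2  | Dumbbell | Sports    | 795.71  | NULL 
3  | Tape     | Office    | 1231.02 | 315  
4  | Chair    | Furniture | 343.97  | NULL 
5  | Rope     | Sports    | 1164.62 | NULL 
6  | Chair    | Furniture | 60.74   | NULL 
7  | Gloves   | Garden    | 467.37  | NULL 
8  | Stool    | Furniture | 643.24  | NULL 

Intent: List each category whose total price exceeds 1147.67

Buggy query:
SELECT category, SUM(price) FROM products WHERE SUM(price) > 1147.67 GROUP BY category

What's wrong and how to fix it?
Bug: WHERE runs before GROUP BY, so aggregates aren't available there

Fix: Move the aggregate condition to a HAVING clause

Corrected query:
SELECT category, SUM(price) FROM products GROUP BY category HAVING SUM(price) > 1147.67

Result:
category | SUM(price)
---------+-----------
Office   | 1231.02   
Sports   | 1960.33   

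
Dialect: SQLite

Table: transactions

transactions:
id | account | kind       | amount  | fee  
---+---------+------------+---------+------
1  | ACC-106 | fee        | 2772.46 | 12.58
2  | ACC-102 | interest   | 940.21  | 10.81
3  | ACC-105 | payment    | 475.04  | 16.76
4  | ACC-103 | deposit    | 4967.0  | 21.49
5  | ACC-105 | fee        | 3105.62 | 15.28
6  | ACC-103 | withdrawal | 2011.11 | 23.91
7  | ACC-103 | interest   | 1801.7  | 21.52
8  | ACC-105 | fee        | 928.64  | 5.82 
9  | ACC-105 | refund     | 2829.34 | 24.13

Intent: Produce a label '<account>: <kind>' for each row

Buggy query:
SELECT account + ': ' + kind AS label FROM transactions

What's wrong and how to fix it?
Bug: '+' is numeric addition; on text columns SQLite converts them to 0 instead of concatenating

Fix: Replace + with || to concatenate text

Corrected query:
SELECT account || ': ' || kind AS label FROM transactions

Result:
label              
-------------------
ACC-106: fee       
ACC-102: interest  
ACC-105: payment   
ACC-103: deposit   
ACC-105: fee       
ACC-103: withdrawal
ACC-103: interest  
ACC-105: fee       
ACC-105: refund    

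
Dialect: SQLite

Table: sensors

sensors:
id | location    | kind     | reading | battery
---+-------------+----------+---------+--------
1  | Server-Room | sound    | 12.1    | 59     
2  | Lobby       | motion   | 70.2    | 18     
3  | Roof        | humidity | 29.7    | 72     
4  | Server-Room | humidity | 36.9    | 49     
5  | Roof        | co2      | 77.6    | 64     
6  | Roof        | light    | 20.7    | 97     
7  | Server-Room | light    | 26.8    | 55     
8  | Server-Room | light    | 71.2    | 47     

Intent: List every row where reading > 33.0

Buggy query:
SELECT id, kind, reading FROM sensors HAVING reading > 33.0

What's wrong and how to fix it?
Bug: HAVING filters the output of aggregation, but this query has no GROUP BY and no aggregate functions, so SQLite rejects it (HAVING clause on a non-aggregate query); the condition here is per row

Fix: Replace HAVING with WHERE since the condition applies to individual rows

Corrected query:
SELECT id, kind, reading FROM sensors WHERE reading > 33.0

Result:
id | kind     | reading
---+----------+--------
2  | motion   | 70.2   
4  | humidity | 36.9   
5  | co2      | 77.6   
8  | light    | 71.2   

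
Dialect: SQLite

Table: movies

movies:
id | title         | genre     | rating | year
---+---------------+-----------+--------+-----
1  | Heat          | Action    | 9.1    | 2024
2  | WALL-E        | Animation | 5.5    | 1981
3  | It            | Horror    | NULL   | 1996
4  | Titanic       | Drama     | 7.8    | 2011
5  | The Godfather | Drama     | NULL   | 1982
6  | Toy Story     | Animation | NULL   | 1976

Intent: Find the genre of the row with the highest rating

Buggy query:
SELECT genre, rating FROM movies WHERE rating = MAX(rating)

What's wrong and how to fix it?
Bug: MAX(rating) is an aggregate and cannot be used directly in WHERE

Fix: Use a subquery: WHERE rating = (SELECT MAX(rating) FROM movies)

Corrected query:
SELECT genre, rating FROM movies WHERE rating = (SELECT MAX(rating) FROM movies)

Result:
genre  | rating
-------+-------
Action | 9.1   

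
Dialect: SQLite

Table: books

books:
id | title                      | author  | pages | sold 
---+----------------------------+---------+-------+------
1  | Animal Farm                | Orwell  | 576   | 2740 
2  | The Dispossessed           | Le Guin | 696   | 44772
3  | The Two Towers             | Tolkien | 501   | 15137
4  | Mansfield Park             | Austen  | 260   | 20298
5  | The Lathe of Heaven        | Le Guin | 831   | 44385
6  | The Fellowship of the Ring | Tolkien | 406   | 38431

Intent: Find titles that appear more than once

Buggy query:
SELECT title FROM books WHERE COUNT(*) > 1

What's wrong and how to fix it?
Bug: COUNT(*) is an aggregate and cannot be used in WHERE

Fix: GROUP BY title, then filter groups with HAVING COUNT(*) > 1

Corrected query:
SELECT title FROM books GROUP BY title HAVING COUNT(*) > 1

Result:
(no rows)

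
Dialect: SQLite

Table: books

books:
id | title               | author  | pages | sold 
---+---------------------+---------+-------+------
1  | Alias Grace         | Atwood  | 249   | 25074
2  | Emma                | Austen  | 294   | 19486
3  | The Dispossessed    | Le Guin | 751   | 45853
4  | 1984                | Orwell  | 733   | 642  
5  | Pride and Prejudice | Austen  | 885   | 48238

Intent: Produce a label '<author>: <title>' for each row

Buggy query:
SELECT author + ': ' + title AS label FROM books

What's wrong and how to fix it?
Bug: SQLite uses || for string concatenation; + coerces text to numbers (yielding 0)

Fix: Use the || operator for string concatenation

Corrected query:
SELECT author || ': ' || title AS label FROM books

Result:
label                      
---------------------------
Atwood: Alias Grace        
Austen: Emma               
Le Guin: The Dispossessed  
Orwell: 1984               
Austen: Pride and Prejudice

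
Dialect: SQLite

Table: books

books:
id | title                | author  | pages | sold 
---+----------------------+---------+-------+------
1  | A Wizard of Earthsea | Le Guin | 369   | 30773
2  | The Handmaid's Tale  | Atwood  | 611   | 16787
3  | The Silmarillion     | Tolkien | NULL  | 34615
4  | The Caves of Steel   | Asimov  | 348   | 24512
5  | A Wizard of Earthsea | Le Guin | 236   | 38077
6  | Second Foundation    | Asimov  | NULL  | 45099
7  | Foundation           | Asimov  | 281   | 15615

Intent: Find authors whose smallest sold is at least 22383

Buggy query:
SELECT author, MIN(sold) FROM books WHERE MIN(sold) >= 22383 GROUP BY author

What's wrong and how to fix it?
Bug: MIN() in WHERE is a misuse of aggregate

Fix: Replace WHERE with HAVING after the GROUP BY

Corrected query:
SELECT author, MIN(sold) FROM books GROUP BY author HAVING MIN(sold) >= 22383

Result:
author  | MIN(sold)
--------+----------
Le Guin | 30773    
Tolkien | 34615    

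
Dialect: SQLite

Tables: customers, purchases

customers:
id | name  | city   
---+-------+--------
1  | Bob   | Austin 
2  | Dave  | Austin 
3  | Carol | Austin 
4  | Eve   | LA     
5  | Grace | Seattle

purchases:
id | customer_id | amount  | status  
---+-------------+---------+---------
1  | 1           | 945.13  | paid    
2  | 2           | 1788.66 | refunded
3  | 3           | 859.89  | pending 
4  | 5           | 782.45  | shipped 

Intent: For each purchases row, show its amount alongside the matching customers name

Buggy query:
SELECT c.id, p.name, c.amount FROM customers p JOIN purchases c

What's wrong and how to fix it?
Bug: JOIN with no ON clause produces a cartesian product; every purchases row pairs with every customers row

Fix: Add ON c.customer_id = p.id to the JOIN

Corrected query:
SELECT c.id, p.name, c.amount FROM customers p JOIN purchases c ON c.customer_id = p.id

Result:
id | name  | amount 
---+-------+--------
1  | Bob   | 945.13 
2  | Dave  | 1788.66
3  | Carol | 859.89 
4  | Grace | 782.45 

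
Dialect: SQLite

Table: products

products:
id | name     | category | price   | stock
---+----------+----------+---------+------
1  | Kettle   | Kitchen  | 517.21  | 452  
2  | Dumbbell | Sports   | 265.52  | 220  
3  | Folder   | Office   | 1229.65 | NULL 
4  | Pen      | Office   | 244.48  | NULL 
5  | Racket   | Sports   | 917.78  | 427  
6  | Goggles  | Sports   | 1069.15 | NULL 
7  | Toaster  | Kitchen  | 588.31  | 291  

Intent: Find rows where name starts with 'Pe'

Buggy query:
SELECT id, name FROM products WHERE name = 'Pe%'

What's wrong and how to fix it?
Bug: Wildcards only work with LIKE; '=' treats '%' as a literal character

Fix: Replace '=' with LIKE so 'Pe%' is treated as a pattern

Corrected query:
SELECT id, name FROM products WHERE name LIKE 'Pe%'

Result:
id | name
---+-----
4  | Pen 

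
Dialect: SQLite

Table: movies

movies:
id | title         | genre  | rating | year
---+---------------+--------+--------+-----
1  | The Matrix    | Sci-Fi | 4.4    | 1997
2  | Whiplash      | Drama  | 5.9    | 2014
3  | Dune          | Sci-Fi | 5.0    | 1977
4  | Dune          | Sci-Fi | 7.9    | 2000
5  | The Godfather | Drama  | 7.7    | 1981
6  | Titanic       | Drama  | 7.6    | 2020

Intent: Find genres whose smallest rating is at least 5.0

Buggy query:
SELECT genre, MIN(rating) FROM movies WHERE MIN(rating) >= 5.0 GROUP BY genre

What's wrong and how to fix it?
Bug: Aggregates like MIN are computed per group after WHERE runs

Fix: Replace WHERE with HAVING after the GROUP BY

Corrected query:
SELECT genre, MIN(rating) FROM movies GROUP BY genre HAVING MIN(rating) >= 5.0

Result:
genre | MIN(rating)
------+------------
Drama | 5.9        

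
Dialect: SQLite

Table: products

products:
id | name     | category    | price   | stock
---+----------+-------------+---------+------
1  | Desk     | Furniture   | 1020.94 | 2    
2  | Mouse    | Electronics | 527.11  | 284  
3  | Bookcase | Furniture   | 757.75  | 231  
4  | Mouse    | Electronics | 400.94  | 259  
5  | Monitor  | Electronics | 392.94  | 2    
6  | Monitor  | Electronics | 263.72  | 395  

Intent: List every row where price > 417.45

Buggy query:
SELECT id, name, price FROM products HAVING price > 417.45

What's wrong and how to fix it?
Bug: HAVING filters the output of aggregation, but this query has no GROUP BY and no aggregate functions, so SQLite rejects it (HAVING clause on a non-aggregate query); the condition here is per row

Fix: Use WHERE for row-level filtering

Corrected query:
SELECT id, name, price FROM products WHERE price > 417.45

Result:
id | name     | price  
---+----------+--------
1  | Desk     | 1020.94
2  | Mouse    | 527.11 
3  | Bookcase | 757.75 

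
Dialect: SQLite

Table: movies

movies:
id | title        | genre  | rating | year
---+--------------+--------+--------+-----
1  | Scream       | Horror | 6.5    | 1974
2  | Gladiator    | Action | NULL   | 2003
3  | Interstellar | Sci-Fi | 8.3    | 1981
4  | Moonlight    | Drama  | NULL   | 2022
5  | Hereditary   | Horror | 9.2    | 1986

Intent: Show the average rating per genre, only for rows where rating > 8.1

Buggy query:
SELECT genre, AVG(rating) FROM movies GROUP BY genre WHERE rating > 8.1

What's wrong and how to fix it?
Bug: Row-level WHERE must come before GROUP BY in the clause order

Fix: Move the WHERE clause before GROUP BY

Corrected query:
SELECT genre, AVG(rating) FROM movies WHERE rating > 8.1 GROUP BY genre

Result:
genre  | AVG(rating)
-------+------------
Horror | 9.2        
Sci-Fi | 8.3        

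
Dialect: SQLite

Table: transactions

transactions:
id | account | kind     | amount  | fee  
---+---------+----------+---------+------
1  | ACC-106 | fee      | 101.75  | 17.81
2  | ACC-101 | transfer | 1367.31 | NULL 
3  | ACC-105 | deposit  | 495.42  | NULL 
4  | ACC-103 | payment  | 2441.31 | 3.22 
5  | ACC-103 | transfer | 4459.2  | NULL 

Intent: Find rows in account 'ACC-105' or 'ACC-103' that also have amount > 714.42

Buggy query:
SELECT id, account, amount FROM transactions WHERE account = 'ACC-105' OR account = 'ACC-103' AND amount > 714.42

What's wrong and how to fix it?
Bug: Without parentheses, AND is evaluated before OR, so the amount filter only applies to the 'ACC-103' branch

Fix: Add parentheses around the OR so the AND applies to both alternatives

Corrected query:
SELECT id, account, amount FROM transactions WHERE (account = 'ACC-105' OR account = 'ACC-103') AND amount > 714.42

Result:
id | account | amount 
---+---------+--------
4  | ACC-103 | 2441.31
5  | ACC-103 | 4459.2 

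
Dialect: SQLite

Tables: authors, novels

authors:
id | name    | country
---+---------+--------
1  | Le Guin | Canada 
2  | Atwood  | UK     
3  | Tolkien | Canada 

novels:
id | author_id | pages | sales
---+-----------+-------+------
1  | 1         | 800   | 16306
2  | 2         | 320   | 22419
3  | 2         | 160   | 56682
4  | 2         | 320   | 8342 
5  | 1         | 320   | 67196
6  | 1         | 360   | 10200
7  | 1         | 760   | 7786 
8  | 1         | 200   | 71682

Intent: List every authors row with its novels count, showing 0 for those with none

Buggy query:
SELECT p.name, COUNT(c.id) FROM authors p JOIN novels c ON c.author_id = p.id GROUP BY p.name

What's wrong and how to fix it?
Bug: INNER JOIN drops authors rows that have no matching novels rows

Fix: Use LEFT JOIN so parents without children still appear (COUNT(c.id) gives 0)

Corrected query:
SELECT p.name, COUNT(c.id) FROM authors p LEFT JOIN novels c ON c.author_id = p.id GROUP BY p.name

Result:
name    | COUNT(c.id)
--------+------------
Atwood  | 3          
Le Guin | 5          
Tolkien | 0          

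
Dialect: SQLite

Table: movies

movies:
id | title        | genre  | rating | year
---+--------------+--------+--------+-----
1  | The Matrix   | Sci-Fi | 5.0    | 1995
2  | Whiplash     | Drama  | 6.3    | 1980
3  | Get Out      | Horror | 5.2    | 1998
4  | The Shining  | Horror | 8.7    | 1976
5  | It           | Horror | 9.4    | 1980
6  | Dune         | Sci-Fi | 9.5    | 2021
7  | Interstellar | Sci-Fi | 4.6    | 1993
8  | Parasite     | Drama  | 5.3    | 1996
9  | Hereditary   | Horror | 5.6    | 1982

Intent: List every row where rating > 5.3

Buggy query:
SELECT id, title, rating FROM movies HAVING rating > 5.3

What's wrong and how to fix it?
Bug: HAVING filters the output of aggregation, but this query has no GROUP BY and no aggregate functions, so SQLite rejects it (HAVING clause on a non-aggregate query); the condition here is per row

Fix: Use WHERE for row-level filtering

Corrected query:
SELECT id, title, rating FROM movies WHERE rating > 5.3

Result:
id | title       | rating
---+-------------+-------
2  | Whiplash    | 6.3   
4  | The Shining | 8.7   
5  | It          | 9.4   
6  | Dune        | 9.5   
9  | Hereditary  | 5.6   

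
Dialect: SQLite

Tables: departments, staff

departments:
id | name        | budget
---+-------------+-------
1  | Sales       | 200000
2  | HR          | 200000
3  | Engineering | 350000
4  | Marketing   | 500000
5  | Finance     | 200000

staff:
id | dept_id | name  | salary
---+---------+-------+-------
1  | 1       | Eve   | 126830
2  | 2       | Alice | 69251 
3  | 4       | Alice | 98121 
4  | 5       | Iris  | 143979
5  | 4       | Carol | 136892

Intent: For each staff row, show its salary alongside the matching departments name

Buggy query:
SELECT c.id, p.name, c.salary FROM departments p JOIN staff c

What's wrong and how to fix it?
Bug: Missing join condition: each staff row is matched to all departments rows instead of just its own

Fix: Specify the join condition linking the foreign key to the parent id

Corrected query:
SELECT c.id, p.name, c.salary FROM departments p JOIN staff c ON c.dept_id = p.id

Result:
id | name      | salary
---+-----------+-------
1  | Sales     | 126830
2  | HR        | 69251 
3  | Marketing | 98121 
4  | Finance   | 143979
5  | Marketing | 136892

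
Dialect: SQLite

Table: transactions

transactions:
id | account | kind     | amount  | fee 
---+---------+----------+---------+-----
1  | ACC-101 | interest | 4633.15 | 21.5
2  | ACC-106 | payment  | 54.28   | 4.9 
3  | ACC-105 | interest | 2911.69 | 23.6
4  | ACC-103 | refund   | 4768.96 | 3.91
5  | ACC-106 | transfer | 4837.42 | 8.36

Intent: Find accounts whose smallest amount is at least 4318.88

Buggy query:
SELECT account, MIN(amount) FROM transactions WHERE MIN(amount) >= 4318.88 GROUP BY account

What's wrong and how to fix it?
Bug: MIN() in WHERE is a misuse of aggregate

Fix: Use HAVING for the per-group MIN condition

Corrected query:
SELECT account, MIN(amount) FROM transactions GROUP BY account HAVING MIN(amount) >= 4318.88

Result:
account | MIN(amount)
--------+------------
ACC-101 | 4633.15    
ACC-103 | 4768.96    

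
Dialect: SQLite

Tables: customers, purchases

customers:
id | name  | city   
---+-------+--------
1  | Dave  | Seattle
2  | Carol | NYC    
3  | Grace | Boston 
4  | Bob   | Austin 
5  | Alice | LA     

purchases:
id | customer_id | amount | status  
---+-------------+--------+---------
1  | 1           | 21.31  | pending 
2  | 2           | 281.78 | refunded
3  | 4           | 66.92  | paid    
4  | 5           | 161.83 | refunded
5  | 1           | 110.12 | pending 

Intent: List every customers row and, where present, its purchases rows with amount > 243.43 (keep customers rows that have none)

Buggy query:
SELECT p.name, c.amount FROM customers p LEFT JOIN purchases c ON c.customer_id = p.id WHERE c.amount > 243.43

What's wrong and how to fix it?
Bug: Filtering c.amount in WHERE discards the NULL rows produced by LEFT JOIN, turning it into an inner join

Fix: Move the right-table condition into the ON clause so unmatched parents are kept

Corrected query:
SELECT p.name, c.amount FROM customers p LEFT JOIN purchases c ON c.customer_id = p.id AND c.amount > 243.43

Result:
name  | amount
------+-------
Dave  | NULL  
Carol | 281.78
Grace | NULL  
Bob   | NULL  
Alice | NULL  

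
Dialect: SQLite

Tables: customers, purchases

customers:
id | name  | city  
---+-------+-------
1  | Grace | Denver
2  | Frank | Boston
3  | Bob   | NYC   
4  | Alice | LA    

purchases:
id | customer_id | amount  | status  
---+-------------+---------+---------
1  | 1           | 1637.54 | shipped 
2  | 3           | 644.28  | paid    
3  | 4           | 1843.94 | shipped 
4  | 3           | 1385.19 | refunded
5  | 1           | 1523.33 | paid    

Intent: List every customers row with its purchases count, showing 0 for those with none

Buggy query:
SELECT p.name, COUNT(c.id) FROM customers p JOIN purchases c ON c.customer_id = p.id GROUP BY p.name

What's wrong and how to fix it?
Bug: An inner join excludes parents with zero children

Fix: Switch to LEFT JOIN to retain unmatched parent rows

Corrected query:
SELECT p.name, COUNT(c.id) FROM customers p LEFT JOIN purchases c ON c.customer_id = p.id GROUP BY p.name

Result:
name  | COUNT(c.id)
------+------------
Alice | 1          
Bob   | 2          
Frank | 0          
Grace | 2          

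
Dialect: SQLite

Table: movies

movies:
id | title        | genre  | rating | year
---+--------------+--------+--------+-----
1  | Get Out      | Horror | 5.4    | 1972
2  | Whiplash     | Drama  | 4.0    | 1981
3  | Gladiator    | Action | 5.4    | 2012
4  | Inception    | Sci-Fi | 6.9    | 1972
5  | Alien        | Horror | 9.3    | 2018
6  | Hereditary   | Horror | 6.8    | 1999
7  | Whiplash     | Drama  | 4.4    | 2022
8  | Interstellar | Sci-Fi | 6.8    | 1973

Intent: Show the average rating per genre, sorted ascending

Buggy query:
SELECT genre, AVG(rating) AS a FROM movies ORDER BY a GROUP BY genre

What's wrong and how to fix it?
Bug: GROUP BY must precede ORDER BY

Fix: Reorder: SELECT … FROM … GROUP BY … ORDER BY …

Corrected query:
SELECT genre, AVG(rating) AS a FROM movies GROUP BY genre ORDER BY a

Result:
genre  | a       
-------+---------
Drama  | 4.2     
Action | 5.4     
Sci-Fi | 6.85    
Horror | 7.166667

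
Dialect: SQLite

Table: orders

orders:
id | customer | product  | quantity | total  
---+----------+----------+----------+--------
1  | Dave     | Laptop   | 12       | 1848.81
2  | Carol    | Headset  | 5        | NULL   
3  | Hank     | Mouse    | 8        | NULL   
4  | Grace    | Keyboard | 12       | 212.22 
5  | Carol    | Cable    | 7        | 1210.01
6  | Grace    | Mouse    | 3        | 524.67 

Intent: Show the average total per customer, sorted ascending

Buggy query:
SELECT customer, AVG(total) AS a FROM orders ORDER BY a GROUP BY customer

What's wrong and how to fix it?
Bug: ORDER BY appears before GROUP BY; SQL clause order requires GROUP BY first

Fix: Reorder: SELECT … FROM … GROUP BY … ORDER BY …

Corrected query:
SELECT customer, AVG(total) AS a FROM orders GROUP BY customer ORDER BY a

Result:
customer | a      
---------+--------
Hank     | NULL   
Grace    | 368.445
Carol    | 1210.01
Dave     | 1848.81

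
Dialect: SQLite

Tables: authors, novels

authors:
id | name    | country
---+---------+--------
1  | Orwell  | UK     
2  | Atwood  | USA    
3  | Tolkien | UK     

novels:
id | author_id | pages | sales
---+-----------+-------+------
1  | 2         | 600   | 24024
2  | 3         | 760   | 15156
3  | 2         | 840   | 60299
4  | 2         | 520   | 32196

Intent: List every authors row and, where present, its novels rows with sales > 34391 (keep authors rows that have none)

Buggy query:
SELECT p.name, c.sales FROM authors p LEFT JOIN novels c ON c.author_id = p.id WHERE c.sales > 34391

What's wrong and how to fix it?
Bug: Filtering c.sales in WHERE discards the NULL rows produced by LEFT JOIN, turning it into an inner join

Fix: Put 'c.sales > 34391' in the JOIN's ON clause instead of WHERE

Corrected query:
SELECT p.name, c.sales FROM authors p LEFT JOIN novels c ON c.author_id = p.id AND c.sales > 34391

Result:
name    | sales
--------+------
Orwell  | NULL 
Atwood  | 60299
Tolkien | NULL 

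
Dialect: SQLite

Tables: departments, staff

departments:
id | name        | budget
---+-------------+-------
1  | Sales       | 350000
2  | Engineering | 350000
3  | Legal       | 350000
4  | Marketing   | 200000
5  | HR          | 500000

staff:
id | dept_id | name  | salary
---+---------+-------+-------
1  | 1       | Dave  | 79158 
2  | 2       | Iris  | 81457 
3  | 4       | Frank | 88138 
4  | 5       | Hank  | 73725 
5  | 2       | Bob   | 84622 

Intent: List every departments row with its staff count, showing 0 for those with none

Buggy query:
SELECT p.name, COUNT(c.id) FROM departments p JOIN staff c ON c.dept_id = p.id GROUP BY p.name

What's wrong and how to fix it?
Bug: An inner join excludes parents with zero children

Fix: Use LEFT JOIN so parents without children still appear (COUNT(c.id) gives 0)

Corrected query:
SELECT p.name, COUNT(c.id) FROM departments p LEFT JOIN staff c ON c.dept_id = p.id GROUP BY p.name

Result:
name        | COUNT(c.id)
------------+------------
Engineering | 2          
HR          | 1          
Legal       | 0          
Marketing   | 1          
Sales       | 1          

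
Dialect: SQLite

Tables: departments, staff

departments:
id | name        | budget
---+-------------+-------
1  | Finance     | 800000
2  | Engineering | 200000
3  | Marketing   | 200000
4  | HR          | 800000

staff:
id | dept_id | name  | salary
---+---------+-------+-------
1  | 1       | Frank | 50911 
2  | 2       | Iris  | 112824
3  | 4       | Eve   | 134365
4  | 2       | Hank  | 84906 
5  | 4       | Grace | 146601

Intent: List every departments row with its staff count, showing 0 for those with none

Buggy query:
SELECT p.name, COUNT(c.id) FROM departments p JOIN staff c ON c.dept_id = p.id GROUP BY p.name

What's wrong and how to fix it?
Bug: An inner join excludes parents with zero children

Fix: Switch to LEFT JOIN to retain unmatched parent rows

Corrected query:
SELECT p.name, COUNT(c.id) FROM departments p LEFT JOIN staff c ON c.dept_id = p.id GROUP BY p.name

Result:
name        | COUNT(c.id)
------------+------------
Engineering | 2          
Finance     | 1          
HR          | 2          
Marketing   | 0          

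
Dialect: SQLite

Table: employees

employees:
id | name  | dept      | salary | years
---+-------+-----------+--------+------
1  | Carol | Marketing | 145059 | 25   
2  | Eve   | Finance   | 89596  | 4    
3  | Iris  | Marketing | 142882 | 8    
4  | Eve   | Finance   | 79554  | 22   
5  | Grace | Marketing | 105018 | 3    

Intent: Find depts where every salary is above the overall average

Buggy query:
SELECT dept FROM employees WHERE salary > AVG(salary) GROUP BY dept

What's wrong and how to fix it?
Bug: WHERE evaluates per row before aggregation, so AVG() is unavailable

Fix: Compute the overall average in a scalar subquery and compare each group's MIN against it in HAVING

Corrected query:
SELECT dept FROM employees GROUP BY dept HAVING MIN(salary) > (SELECT AVG(salary) FROM employees)

Result:
(no rows)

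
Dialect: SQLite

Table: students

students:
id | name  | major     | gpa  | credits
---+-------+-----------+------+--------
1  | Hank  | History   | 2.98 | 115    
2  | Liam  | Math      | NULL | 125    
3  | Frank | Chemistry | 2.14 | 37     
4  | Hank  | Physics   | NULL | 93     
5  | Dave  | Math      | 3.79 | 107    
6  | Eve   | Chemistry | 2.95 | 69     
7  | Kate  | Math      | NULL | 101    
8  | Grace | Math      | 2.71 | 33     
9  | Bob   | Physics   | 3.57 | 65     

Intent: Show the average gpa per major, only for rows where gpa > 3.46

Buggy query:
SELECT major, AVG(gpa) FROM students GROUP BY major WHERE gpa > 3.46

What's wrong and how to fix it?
Bug: Row-level WHERE must come before GROUP BY in the clause order

Fix: Move the WHERE clause before GROUP BY

Corrected query:
SELECT major, AVG(gpa) FROM students WHERE gpa > 3.46 GROUP BY major

Result:
major   | AVG(gpa)
--------+---------
Math    | 3.79    
Physics | 3.57    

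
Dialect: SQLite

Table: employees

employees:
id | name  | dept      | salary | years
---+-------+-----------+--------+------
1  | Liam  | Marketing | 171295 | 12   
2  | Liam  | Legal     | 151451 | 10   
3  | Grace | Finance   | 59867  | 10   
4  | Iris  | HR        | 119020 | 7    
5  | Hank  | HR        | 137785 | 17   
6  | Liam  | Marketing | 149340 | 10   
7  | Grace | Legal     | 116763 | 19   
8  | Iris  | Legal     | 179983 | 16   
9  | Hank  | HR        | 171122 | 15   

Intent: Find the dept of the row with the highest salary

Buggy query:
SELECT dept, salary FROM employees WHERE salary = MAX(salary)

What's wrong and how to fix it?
Bug: MAX(salary) is an aggregate and cannot be used directly in WHERE

Fix: Wrap MAX in a scalar subquery so WHERE compares against a single value

Corrected query:
SELECT dept, salary FROM employees WHERE salary = (SELECT MAX(salary) FROM employees)

Result:
dept  | salary
------+-------
Legal | 179983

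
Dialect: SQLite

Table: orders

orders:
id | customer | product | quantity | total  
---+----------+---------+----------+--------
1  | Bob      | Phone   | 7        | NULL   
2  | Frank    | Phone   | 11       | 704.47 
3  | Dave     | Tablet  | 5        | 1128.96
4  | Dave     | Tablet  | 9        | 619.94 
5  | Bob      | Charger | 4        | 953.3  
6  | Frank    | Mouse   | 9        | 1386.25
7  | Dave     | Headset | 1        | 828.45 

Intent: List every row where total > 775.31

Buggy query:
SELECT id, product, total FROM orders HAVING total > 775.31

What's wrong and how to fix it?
Bug: This is a non-aggregate query (no GROUP BY, no aggregates), so in SQLite the HAVING clause is invalid here; a row-level condition belongs in WHERE

Fix: Use WHERE for row-level filtering

Corrected query:
SELECT id, product, total FROM orders WHERE total > 775.31

Result:
id | product | total  
---+---------+--------
3  | Tablet  | 1128.96
5  | Charger | 953.3  
6  | Mouse   | 1386.25
7  | Headset | 828.45 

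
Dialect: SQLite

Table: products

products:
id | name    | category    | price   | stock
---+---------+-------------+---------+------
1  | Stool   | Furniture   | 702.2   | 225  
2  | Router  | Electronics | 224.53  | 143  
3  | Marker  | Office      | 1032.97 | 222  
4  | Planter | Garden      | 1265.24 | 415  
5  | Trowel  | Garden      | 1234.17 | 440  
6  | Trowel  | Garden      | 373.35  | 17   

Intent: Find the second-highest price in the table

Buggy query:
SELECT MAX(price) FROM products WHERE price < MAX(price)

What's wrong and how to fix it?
Bug: The inner MAX is an aggregate inside WHERE, which is not allowed

Fix: Compute the overall MAX in a subquery, then take MAX of rows below it

Corrected query:
SELECT MAX(price) FROM products WHERE price < (SELECT MAX(price) FROM products)

Result:
MAX(price)
----------
1234.17   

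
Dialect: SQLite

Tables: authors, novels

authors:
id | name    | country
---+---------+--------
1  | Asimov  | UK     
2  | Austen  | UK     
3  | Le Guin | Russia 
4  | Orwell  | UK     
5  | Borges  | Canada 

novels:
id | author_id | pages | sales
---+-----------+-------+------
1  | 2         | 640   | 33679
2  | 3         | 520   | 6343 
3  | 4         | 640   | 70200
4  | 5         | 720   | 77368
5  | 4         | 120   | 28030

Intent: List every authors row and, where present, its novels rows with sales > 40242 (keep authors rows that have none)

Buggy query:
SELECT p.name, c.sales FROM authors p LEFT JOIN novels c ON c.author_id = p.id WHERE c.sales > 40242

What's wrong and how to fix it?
Bug: A WHERE condition on the right-hand table after LEFT JOIN drops unmatched parents

Fix: Move the right-table condition into the ON clause so unmatched parents are kept

Corrected query:
SELECT p.name, c.sales FROM authors p LEFT JOIN novels c ON c.author_id = p.id AND c.sales > 40242

Result:
name    | sales
--------+------
Asimov  | NULL 
Austen  | NULL 
Le Guin | NULL 
Orwell  | 70200
Borges  | 77368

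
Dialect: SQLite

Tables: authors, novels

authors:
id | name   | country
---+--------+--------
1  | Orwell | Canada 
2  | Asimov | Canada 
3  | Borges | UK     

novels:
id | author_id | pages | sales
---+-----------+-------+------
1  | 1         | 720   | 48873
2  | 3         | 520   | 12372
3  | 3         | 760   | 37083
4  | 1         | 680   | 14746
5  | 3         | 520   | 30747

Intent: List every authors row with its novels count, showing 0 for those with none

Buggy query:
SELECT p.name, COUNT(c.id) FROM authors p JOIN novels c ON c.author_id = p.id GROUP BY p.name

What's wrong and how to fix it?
Bug: INNER JOIN drops authors rows that have no matching novels rows

Fix: Use LEFT JOIN so parents without children still appear (COUNT(c.id) gives 0)

Corrected query:
SELECT p.name, COUNT(c.id) FROM authors p LEFT JOIN novels c ON c.author_id = p.id GROUP BY p.name

Result:
name   | COUNT(c.id)
-------+------------
Asimov | 0          
Borges | 3          
Orwell | 2          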